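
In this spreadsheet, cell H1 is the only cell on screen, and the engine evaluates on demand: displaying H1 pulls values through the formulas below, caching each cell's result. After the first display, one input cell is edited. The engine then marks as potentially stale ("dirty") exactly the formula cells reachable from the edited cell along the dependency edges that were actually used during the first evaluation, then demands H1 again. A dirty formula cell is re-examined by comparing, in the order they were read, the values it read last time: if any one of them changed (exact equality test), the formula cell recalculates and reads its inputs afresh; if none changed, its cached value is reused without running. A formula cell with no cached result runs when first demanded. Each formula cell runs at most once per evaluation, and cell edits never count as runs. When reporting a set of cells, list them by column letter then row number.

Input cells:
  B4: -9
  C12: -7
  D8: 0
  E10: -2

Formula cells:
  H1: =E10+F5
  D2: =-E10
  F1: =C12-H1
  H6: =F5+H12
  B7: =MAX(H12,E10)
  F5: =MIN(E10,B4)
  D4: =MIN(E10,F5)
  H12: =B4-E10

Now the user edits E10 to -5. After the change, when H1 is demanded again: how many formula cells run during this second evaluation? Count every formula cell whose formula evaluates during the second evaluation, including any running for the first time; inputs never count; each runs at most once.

Run set: F5, H1 (2 run).

Initial pass — values computed on the first demand:
  F5 = MIN(-2, -9) = -9
  H1 = -2 + -9 = -11

Second demand — change propagation:
  F5: re-runs because E10 -2->-5; new result -9 (unchanged).
  H1: re-runs because E10 -2->-5; new result -14.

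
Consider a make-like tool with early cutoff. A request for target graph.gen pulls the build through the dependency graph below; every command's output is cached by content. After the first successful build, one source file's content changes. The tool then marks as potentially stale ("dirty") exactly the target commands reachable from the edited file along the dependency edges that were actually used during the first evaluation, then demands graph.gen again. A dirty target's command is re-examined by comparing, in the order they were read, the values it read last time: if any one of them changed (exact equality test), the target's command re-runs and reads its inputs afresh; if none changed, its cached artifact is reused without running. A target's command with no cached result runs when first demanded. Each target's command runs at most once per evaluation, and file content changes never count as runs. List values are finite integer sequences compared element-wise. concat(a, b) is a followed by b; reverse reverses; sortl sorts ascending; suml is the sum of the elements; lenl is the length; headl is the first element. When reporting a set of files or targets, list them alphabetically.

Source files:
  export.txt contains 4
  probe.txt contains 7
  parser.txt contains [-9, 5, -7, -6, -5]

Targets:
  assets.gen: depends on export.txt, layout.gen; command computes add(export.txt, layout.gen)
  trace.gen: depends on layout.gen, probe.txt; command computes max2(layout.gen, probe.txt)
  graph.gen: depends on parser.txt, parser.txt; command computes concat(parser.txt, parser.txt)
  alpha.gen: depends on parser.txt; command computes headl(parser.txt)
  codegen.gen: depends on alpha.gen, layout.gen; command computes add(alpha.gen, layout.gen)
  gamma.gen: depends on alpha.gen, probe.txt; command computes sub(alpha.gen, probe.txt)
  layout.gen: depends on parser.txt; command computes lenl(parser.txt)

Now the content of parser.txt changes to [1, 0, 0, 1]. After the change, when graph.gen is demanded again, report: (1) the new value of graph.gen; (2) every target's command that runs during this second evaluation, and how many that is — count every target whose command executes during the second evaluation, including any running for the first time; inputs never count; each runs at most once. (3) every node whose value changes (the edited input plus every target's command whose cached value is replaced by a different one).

Demanding graph.gen again yields [1, 0, 0, 1, 1, 0, 0, 1].
1 target commands run: graph.gen.
The nodes whose values change: graph.gen, parser.txt.

First demand of the output computes:
  graph.gen = concat([-9, 5, -7, -6, -5], [-9, 5, -7, -6, -5]) = [-9, 5, -7, -6, -5, -9, 5, -7, -6, -5]

After the edit, cleaning proceeds:
  graph.gen: a read changed (parser.txt [-9, 5, -7, -6, -5]->[1, 0, 0, 1]; parser.txt [-9, 5, -7, -6, -5]->[1, 0, 0, 1]) — executes, giving [1, 0, 0, 1, 1, 0, 0, 1].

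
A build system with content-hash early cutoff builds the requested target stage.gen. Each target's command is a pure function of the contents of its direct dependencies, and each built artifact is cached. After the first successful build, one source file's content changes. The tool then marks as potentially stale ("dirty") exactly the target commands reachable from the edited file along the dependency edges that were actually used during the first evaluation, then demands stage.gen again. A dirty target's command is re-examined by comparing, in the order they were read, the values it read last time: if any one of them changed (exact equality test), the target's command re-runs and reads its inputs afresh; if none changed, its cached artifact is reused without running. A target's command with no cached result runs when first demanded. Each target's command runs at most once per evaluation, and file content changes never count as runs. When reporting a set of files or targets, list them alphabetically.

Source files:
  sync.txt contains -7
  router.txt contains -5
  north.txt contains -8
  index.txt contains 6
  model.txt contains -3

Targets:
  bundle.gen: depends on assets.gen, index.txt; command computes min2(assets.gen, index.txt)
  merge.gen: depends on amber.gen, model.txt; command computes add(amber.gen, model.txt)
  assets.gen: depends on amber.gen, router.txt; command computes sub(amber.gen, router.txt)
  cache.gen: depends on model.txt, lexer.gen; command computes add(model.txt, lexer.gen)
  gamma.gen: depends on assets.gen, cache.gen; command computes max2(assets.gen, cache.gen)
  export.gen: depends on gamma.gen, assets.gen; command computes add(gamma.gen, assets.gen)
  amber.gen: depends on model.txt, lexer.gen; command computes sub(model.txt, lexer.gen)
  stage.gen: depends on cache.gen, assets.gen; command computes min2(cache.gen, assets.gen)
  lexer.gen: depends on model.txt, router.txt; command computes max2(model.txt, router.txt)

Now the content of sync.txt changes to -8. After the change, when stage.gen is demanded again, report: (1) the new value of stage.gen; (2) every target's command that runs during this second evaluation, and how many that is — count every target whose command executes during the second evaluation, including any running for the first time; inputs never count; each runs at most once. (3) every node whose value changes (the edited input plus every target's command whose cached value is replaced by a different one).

First evaluation (everything demanded from the output):
  lexer.gen = max2(-3, -5) = -3
  amber.gen = sub(-3, -3) = 0
  assets.gen = sub(0, -5) = 5
  cache.gen = add(-3, -3) = -6
  stage.gen = min2(-6, 5) = -6

Propagation after the edit:
  sync.txt feeds no computation that the output demands — nothing is marked dirty and nothing runs.

Key observation: sync.txt is never demanded by the output, so the edit triggers no recomputation at all.

New value of stage.gen: -6.
Target commands that run: none — 0 in total.
Values that change: sync.txt.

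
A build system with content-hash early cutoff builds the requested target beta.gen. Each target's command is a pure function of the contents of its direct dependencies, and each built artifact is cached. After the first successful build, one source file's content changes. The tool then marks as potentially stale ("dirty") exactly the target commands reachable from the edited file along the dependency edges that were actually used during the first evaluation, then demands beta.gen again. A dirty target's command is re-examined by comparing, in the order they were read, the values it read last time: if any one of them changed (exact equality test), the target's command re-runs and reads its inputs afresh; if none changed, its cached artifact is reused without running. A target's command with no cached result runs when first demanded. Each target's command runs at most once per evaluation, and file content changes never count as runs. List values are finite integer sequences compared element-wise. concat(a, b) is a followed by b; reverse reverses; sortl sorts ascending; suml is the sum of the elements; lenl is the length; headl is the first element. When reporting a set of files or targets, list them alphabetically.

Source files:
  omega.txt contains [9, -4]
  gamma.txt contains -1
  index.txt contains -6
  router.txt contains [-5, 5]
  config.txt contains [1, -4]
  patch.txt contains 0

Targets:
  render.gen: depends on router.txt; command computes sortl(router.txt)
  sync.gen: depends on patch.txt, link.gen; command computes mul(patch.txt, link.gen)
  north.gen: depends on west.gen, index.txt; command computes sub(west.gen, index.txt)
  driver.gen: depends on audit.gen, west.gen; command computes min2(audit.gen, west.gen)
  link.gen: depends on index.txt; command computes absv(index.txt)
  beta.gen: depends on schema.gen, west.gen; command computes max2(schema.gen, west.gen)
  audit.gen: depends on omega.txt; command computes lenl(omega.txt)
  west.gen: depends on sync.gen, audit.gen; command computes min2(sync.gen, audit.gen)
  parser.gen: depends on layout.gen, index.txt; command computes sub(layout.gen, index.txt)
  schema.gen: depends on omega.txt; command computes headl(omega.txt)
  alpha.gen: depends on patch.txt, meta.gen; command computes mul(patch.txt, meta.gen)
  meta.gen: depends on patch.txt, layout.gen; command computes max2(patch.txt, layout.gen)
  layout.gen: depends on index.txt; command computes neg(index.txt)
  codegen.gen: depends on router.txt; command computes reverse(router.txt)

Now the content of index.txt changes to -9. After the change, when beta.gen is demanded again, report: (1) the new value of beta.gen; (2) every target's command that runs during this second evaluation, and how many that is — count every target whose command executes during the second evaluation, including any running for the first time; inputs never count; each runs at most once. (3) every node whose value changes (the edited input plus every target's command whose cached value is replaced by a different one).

New value of beta.gen: 9.
Target commands that run: link.gen, sync.gen — 2 in total.
Values that change: index.txt, link.gen.
Key observation: the change is absorbed at sync.gen — it re-runs but produces the same value, and the output's value is unchanged.

First evaluation (everything demanded from the output):
  audit.gen = lenl([9, -4]) = 2
  link.gen = absv(-6) = 6
  schema.gen = headl([9, -4]) = 9
  sync.gen = mul(0, 6) = 0
  west.gen = min2(0, 2) = 0
  beta.gen = max2(9, 0) = 9

Propagation after the edit:
  link.gen: runs — index.txt -6->-9; result 9.
  sync.gen: runs — link.gen 6->9; result 0 (same value as before).
  west.gen: checked — values it read are unchanged (sync.gen unchanged, audit.gen unchanged); reused cached 0 without running.
  beta.gen: checked — values it read are unchanged (schema.gen unchanged, west.gen unchanged); reused cached 9 without running.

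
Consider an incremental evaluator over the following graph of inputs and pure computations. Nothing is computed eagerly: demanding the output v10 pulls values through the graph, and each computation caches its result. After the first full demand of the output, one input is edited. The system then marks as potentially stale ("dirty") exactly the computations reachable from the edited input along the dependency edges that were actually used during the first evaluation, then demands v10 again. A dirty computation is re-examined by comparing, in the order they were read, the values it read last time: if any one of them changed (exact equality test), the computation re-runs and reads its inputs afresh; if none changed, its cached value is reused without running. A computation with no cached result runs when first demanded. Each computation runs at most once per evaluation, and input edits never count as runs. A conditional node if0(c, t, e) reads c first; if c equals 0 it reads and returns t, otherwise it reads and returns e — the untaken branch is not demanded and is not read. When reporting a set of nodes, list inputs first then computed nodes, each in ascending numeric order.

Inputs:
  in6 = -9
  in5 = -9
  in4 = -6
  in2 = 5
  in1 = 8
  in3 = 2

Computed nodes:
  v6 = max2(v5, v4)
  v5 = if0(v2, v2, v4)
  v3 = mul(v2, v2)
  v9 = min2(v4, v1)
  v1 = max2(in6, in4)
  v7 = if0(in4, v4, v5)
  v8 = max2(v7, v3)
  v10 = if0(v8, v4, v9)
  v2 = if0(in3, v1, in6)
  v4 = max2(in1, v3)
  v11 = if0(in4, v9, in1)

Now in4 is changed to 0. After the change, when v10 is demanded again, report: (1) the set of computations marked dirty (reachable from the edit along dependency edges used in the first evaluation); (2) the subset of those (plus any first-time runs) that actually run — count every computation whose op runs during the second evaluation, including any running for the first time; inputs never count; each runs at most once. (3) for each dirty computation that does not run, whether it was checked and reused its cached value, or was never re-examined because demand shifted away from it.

Dirty set: v1, v7, v8, v9, v10.
Run set: v1, v7, v9, v10 (4 run).
Re-examined without running (cache reused): v8.
The important point: at v8 every value read last time is unchanged, so the dirty flag clears without a run.

Initial pass — values computed on the first demand:
  v1 = max2(-9, -6) = -6
  v2 = if0(in3=2 -> else branch in6) = -9
  v3 = mul(-9, -9) = 81
  v4 = max2(8, 81) = 81
  v5 = if0(v2=-9 -> else branch v4) = 81
  v7 = if0(in4=-6 -> else branch v5) = 81
  v8 = max2(81, 81) = 81
  v9 = min2(81, -6) = -6
  v10 = if0(v8=81 -> else branch v9) = -6

Second demand — change propagation:
  v1: re-runs because in4 -6->0; new result 0.
  v7: re-runs because in4 -6->0; new result 81 (unchanged).
  v8: re-examined; everything it read last time is the same (v7 unchanged, v3 unchanged) — cache 81 kept, no run.
  v9: re-runs because v1 -6->0; new result 0.
  v10: re-runs because v9 -6->0; new result 0.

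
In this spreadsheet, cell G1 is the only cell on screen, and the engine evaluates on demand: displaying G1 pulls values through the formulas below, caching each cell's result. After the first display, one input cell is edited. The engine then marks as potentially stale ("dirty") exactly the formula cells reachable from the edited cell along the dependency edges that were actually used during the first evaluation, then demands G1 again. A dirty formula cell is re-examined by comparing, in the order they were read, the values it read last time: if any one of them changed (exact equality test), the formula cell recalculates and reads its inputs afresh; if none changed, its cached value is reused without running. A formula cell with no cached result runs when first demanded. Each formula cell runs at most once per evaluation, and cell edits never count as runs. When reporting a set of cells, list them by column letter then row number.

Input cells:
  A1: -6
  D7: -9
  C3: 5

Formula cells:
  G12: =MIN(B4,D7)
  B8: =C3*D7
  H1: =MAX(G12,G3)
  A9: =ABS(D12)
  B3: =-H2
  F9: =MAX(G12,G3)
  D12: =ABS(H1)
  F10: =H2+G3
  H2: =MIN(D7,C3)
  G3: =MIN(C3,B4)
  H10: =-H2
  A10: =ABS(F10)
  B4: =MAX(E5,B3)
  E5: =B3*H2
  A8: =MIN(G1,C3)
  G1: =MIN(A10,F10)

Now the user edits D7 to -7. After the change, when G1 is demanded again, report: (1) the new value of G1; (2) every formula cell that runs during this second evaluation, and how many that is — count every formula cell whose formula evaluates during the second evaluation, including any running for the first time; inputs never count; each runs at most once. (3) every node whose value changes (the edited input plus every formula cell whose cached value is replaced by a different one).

G1 now evaluates to -2.
Run set: A10, B3, B4, E5, F10, G1, G3, H2 (8 run).
Changed values: A10, B3, B4, D7, E5, F10, G1, H2.

Initial pass — values computed on the first demand:
  H2 = MIN(-9, 5) = -9
  B3 = -(-9) = 9
  E5 = 9 * -9 = -81
  B4 = MAX(-81, 9) = 9
  G3 = MIN(5, 9) = 5
  F10 = -9 + 5 = -4
  A10 = ABS(-4) = 4
  G1 = MIN(4, -4) = -4

Second demand — change propagation:
  H2: re-runs because D7 -9->-7; new result -7.
  B3: re-runs because H2 -9->-7; new result 7.
  E5: re-runs because B3 9->7; H2 -9->-7; new result -49.
  B4: re-runs because E5 -81->-49; B3 9->7; new result 7.
  G3: re-runs because B4 9->7; new result 5 (unchanged).
  F10: re-runs because H2 -9->-7; new result -2.
  A10: re-runs because F10 -4->-2; new result 2.
  G1: re-runs because A10 4->2; F10 -4->-2; new result -2.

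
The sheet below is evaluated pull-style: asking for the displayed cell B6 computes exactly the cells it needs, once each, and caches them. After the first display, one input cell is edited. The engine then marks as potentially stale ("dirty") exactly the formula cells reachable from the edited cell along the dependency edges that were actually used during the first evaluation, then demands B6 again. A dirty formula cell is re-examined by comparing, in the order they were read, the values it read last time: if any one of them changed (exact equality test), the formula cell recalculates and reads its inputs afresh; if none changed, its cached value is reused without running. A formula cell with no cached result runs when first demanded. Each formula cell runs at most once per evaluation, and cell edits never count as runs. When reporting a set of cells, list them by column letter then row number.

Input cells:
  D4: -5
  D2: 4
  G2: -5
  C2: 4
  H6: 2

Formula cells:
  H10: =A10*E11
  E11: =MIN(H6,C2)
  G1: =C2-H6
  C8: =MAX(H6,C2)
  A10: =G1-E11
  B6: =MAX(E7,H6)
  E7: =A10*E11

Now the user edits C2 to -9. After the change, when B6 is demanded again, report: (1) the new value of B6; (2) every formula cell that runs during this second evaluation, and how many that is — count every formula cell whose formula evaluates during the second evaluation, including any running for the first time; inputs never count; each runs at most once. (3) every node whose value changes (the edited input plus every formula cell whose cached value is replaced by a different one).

First demand of the output computes:
  E11 = MIN(2, 4) = 2
  G1 = 4 - 2 = 2
  A10 = 2 - 2 = 0
  E7 = 0 * 2 = 0
  B6 = MAX(0, 2) = 2

After the edit, cleaning proceeds:
  E11: a read changed (C2 4->-9) — executes, giving -9.
  G1: a read changed (C2 4->-9) — executes, giving -11.
  A10: a read changed (G1 2->-11; E11 2->-9) — executes, giving -2.
  E7: a read changed (A10 0->-2; E11 2->-9) — executes, giving 18.
  B6: a read changed (E7 0->18) — executes, giving 18.

Demanding B6 again yields 18.
5 formula cells run: A10, B6, E7, E11, G1.
The nodes whose values change: A10, B6, C2, E7, E11, G1.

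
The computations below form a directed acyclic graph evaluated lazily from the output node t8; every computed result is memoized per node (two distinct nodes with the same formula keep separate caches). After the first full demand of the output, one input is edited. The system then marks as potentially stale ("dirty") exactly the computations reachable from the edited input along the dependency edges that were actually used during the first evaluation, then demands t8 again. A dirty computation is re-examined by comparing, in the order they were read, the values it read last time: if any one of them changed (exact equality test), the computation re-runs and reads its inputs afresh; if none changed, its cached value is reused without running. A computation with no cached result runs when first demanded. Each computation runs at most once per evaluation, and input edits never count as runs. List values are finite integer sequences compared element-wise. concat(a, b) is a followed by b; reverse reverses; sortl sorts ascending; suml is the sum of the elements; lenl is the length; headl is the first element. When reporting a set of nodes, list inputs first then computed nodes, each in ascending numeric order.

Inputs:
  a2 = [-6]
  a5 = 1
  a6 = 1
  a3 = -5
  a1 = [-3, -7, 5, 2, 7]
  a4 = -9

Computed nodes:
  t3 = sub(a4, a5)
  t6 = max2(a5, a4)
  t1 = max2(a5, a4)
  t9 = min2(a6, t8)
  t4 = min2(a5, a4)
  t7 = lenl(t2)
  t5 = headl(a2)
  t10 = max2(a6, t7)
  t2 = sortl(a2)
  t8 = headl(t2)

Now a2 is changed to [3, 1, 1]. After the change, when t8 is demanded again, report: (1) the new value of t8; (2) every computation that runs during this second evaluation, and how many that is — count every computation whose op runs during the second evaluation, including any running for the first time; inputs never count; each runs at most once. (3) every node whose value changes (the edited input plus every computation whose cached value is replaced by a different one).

First demand of the output computes:
  t2 = sortl([-6]) = [-6]
  t8 = headl([-6]) = -6

After the edit, cleaning proceeds:
  t2: a read changed (a2 [-6]->[3, 1, 1]) — executes, giving [1, 1, 3].
  t8: a read changed (t2 [-6]->[1, 1, 3]) — executes, giving 1.

Demanding t8 again yields 1.
2 computations run: t2, t8.
The nodes whose values change: a2, t2, t8.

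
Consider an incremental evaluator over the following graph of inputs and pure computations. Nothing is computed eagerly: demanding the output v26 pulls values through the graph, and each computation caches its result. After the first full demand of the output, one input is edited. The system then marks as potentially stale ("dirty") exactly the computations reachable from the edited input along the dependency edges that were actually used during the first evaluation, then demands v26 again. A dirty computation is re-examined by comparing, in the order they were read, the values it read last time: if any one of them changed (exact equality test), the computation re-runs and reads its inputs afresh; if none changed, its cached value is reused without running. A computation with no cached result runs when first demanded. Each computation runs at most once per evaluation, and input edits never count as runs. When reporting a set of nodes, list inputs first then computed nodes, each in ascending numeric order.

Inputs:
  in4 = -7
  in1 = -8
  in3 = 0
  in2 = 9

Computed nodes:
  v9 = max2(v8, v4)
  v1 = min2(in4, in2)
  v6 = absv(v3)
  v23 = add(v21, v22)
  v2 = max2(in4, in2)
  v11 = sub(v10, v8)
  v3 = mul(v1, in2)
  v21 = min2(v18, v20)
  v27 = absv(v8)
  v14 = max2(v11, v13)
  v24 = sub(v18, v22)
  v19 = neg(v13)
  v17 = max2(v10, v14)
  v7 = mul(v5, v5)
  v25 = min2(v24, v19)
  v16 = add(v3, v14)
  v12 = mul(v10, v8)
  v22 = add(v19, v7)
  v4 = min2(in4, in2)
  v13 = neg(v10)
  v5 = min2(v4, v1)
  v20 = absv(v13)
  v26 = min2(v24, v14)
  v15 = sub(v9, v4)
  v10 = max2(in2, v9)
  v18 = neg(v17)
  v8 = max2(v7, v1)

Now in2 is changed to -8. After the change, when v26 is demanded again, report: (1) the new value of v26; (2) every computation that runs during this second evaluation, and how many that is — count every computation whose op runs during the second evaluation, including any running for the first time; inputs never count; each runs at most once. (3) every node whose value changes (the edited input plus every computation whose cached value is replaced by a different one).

v26 now evaluates to -192.
Run set: v1, v4, v5, v7, v8, v9, v10, v11, v13, v14, v17, v18, v19, v22, v24, v26 (16 run).
Changed values: in2, v1, v4, v5, v7, v8, v9, v10, v13, v17, v18, v19, v22, v24, v26.

Initial pass — values computed on the first demand:
  v1 = min2(-7, 9) = -7
  v4 = min2(-7, 9) = -7
  v5 = min2(-7, -7) = -7
  v7 = mul(-7, -7) = 49
  v8 = max2(49, -7) = 49
  v9 = max2(49, -7) = 49
  v10 = max2(9, 49) = 49
  v11 = sub(49, 49) = 0
  v13 = neg(49) = -49
  v14 = max2(0, -49) = 0
  v17 = max2(49, 0) = 49
  v18 = neg(49) = -49
  v19 = neg(-49) = 49
  v22 = add(49, 49) = 98
  v24 = sub(-49, 98) = -147
  v26 = min2(-147, 0) = -147

Second demand — change propagation:
  v1: re-runs because in2 9->-8; new result -8.
  v4: re-runs because in2 9->-8; new result -8.
  v5: re-runs because v4 -7->-8; v1 -7->-8; new result -8.
  v7: re-runs because v5 -7->-8; v5 -7->-8; new result 64.
  v8: re-runs because v7 49->64; v1 -7->-8; new result 64.
  v9: re-runs because v8 49->64; v4 -7->-8; new result 64.
  v10: re-runs because in2 9->-8; v9 49->64; new result 64.
  v11: re-runs because v10 49->64; v8 49->64; new result 0 (unchanged).
  v13: re-runs because v10 49->64; new result -64.
  v14: re-runs because v13 -49->-64; new result 0 (unchanged).
  v17: re-runs because v10 49->64; new result 64.
  v18: re-runs because v17 49->64; new result -64.
  v19: re-runs because v13 -49->-64; new result 64.
  v22: re-runs because v19 49->64; v7 49->64; new result 128.
  v24: re-runs because v18 -49->-64; v22 98->128; new result -192.
  v26: re-runs because v24 -147->-192; new result -192.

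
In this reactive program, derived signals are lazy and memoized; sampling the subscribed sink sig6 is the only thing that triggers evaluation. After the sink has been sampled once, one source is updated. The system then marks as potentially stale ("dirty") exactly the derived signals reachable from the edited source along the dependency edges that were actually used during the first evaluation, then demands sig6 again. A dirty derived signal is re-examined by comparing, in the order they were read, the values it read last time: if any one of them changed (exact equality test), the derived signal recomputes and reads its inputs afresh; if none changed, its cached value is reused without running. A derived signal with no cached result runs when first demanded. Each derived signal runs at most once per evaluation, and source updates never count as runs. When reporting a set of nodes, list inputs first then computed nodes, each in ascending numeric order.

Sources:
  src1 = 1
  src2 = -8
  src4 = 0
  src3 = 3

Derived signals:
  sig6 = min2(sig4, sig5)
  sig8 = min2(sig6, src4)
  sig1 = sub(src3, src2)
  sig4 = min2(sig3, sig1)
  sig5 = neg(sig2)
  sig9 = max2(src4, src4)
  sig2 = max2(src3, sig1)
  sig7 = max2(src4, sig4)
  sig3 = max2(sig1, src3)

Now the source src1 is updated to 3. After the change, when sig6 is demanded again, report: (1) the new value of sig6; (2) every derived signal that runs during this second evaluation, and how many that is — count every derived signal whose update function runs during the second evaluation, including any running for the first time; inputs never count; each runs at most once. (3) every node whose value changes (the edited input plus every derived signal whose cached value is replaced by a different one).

First demand of the output computes:
  sig1 = sub(3, -8) = 11
  sig2 = max2(3, 11) = 11
  sig3 = max2(11, 3) = 11
  sig4 = min2(11, 11) = 11
  sig5 = neg(11) = -11
  sig6 = min2(11, -11) = -11

After the edit, cleaning proceeds:
  no node depends on src1 at all; the second demand re-runs nothing.

Note the shortcut — nothing in the graph depends on src1 at all, so no recomputation happens.

Demanding sig6 again yields -11.
0 derived signals run: none.
The nodes whose values change: src1.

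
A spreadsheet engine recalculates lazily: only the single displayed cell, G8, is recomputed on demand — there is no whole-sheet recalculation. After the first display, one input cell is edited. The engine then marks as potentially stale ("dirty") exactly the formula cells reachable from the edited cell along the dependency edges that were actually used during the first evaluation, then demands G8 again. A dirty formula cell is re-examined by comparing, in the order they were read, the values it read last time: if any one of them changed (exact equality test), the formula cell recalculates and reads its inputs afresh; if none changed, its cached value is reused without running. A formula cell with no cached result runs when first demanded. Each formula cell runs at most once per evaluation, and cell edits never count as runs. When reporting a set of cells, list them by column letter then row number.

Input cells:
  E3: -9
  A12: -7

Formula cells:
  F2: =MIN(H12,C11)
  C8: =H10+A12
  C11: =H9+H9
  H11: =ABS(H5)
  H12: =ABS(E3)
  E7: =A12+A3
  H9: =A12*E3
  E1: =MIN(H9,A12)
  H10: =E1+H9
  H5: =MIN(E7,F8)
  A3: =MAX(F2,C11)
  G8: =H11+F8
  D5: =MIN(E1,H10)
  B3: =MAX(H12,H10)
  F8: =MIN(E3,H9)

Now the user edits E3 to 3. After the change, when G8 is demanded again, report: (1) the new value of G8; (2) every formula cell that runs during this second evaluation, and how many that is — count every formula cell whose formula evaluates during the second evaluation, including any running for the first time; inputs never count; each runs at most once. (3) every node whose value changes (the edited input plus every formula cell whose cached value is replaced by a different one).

New value of G8: 28.
Formula cells that run: A3, C11, E7, F2, F8, G8, H5, H9, H11, H12 — 10 in total.
Values that change: A3, C11, E3, E7, F2, F8, G8, H5, H9, H11, H12.

First evaluation (everything demanded from the output):
  H9 = -7 * -9 = 63
  C11 = 63 + 63 = 126
  F8 = MIN(-9, 63) = -9
  H12 = ABS(-9) = 9
  F2 = MIN(9, 126) = 9
  A3 = MAX(9, 126) = 126
  E7 = -7 + 126 = 119
  H5 = MIN(119, -9) = -9
  H11 = ABS(-9) = 9
  G8 = 9 + -9 = 0

Propagation after the edit:
  H9: runs — E3 -9->3; result -21.
  C11: runs — H9 63->-21; H9 63->-21; result -42.
  F8: runs — E3 -9->3; H9 63->-21; result -21.
  H12: runs — E3 -9->3; result 3.
  F2: runs — H12 9->3; C11 126->-42; result -42.
  A3: runs — F2 9->-42; C11 126->-42; result -42.
  E7: runs — A3 126->-42; result -49.
  H5: runs — E7 119->-49; F8 -9->-21; result -49.
  H11: runs — H5 -9->-49; result 49.
  G8: runs — H11 9->49; F8 -9->-21; result 28.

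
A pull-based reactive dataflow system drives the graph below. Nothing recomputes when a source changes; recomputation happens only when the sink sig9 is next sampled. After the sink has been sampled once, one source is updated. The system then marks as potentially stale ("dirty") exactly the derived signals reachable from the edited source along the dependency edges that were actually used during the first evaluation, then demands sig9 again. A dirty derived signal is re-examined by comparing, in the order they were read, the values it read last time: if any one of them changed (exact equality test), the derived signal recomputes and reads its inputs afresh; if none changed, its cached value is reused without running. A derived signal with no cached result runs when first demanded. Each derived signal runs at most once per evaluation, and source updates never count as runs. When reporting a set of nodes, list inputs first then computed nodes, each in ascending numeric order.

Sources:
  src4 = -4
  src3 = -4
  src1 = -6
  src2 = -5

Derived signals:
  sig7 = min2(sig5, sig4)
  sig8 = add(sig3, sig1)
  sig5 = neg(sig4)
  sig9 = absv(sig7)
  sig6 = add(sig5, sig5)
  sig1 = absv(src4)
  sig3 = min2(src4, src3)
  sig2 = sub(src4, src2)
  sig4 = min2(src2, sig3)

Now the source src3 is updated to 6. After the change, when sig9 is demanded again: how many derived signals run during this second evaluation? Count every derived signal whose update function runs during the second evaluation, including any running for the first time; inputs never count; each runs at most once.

Derived signals that run: sig3 — 1 in total.
Key observation: the change is absorbed at sig3 — it re-runs but produces the same value, and the output's value is unchanged.

First evaluation (everything demanded from the output):
  sig3 = min2(-4, -4) = -4
  sig4 = min2(-5, -4) = -5
  sig5 = neg(-5) = 5
  sig7 = min2(5, -5) = -5
  sig9 = absv(-5) = 5

Propagation after the edit:
  sig3: runs — src3 -4->6; result -4 (same value as before).
  sig4: checked — values it read are unchanged (src2 unchanged, sig3 unchanged); reused cached -5 without running.
  sig5: checked — values it read are unchanged (sig4 unchanged); reused cached 5 without running.
  sig7: checked — values it read are unchanged (sig5 unchanged, sig4 unchanged); reused cached -5 without running.
  sig9: checked — values it read are unchanged (sig7 unchanged); reused cached 5 without running.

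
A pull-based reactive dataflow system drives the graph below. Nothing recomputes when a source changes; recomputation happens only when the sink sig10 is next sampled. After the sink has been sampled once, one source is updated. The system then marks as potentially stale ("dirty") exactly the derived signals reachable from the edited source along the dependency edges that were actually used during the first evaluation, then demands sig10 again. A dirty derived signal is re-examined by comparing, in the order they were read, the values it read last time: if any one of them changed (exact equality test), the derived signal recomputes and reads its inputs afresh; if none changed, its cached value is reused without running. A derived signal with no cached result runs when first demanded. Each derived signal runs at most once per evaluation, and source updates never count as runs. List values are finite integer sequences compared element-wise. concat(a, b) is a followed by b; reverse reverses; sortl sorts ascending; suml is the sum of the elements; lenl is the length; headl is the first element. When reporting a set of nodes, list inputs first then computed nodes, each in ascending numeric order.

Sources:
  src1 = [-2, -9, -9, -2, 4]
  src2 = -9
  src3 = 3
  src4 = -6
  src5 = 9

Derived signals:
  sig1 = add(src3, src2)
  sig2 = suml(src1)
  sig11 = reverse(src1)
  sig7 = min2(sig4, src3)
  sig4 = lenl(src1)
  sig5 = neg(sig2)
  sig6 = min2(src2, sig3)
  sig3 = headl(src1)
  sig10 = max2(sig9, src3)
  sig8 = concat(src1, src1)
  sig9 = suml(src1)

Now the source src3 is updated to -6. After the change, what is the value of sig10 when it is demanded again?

New value of sig10: -6.

First evaluation (everything demanded from the output):
  sig9 = suml([-2, -9, -9, -2, 4]) = -18
  sig10 = max2(-18, 3) = 3

Propagation after the edit:
  sig10: runs — src3 3->-6; result -6.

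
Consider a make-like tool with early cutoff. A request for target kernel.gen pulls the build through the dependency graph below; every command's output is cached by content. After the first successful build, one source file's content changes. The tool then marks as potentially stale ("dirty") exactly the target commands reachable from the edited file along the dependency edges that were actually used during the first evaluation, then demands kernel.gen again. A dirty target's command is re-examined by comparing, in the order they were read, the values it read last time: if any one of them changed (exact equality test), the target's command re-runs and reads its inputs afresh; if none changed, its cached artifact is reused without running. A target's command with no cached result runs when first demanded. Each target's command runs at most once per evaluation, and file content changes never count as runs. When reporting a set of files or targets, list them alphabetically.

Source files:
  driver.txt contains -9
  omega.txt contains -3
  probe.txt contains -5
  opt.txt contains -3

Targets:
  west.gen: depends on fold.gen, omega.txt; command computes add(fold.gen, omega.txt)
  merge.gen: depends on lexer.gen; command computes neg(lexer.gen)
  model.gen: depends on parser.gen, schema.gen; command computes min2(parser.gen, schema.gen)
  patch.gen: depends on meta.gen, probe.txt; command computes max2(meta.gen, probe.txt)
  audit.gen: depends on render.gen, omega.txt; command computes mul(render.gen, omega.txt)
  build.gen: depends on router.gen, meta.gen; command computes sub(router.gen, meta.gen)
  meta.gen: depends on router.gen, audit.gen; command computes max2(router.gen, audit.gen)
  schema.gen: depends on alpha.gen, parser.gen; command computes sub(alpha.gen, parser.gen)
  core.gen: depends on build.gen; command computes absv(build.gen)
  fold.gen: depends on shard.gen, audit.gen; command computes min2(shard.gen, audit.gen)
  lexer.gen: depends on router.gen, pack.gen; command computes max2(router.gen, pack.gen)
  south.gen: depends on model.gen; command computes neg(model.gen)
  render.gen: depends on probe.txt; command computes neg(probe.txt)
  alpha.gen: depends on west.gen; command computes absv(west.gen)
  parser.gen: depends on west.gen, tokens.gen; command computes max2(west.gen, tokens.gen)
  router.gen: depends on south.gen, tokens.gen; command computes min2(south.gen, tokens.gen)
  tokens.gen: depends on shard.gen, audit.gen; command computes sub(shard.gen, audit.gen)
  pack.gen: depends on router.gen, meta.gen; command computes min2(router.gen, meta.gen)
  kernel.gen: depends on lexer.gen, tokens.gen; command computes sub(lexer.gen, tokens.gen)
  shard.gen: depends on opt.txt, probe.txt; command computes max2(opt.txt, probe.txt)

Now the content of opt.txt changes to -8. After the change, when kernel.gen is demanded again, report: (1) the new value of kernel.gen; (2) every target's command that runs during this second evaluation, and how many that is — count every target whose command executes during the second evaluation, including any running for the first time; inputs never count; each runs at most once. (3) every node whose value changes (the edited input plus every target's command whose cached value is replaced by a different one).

Demanding kernel.gen again yields -18.
12 target commands run: fold.gen, kernel.gen, lexer.gen, meta.gen, model.gen, pack.gen, parser.gen, router.gen, schema.gen, shard.gen, south.gen, tokens.gen.
The nodes whose values change: lexer.gen, meta.gen, model.gen, opt.txt, pack.gen, parser.gen, router.gen, schema.gen, shard.gen, south.gen, tokens.gen.
Note where the cutoff bites: west.gen is checked, finds nothing changed, and keeps its cache.

First demand of the output computes:
  render.gen = neg(-5) = 5
  audit.gen = mul(5, -3) = -15
  shard.gen = max2(-3, -5) = -3
  fold.gen = min2(-3, -15) = -15
  tokens.gen = sub(-3, -15) = 12
  west.gen = add(-15, -3) = -18
  alpha.gen = absv(-18) = 18
  parser.gen = max2(-18, 12) = 12
  schema.gen = sub(18, 12) = 6
  model.gen = min2(12, 6) = 6
  south.gen = neg(6) = -6
  router.gen = min2(-6, 12) = -6
  meta.gen = max2(-6, -15) = -6
  pack.gen = min2(-6, -6) = -6
  lexer.gen = max2(-6, -6) = -6
  kernel.gen = sub(-6, 12) = -18

After the edit, cleaning proceeds:
  shard.gen: a read changed (opt.txt -3->-8) — executes, giving -5.
  fold.gen: a read changed (shard.gen -3->-5) — executes, giving -15 — identical to its old value.
  tokens.gen: a read changed (shard.gen -3->-5) — executes, giving 10.
  west.gen: dirty, but its reads are unchanged (fold.gen unchanged, omega.txt unchanged); cached -18 stands.
  alpha.gen: dirty, but its reads are unchanged (west.gen unchanged); cached 18 stands.
  parser.gen: a read changed (tokens.gen 12->10) — executes, giving 10.
  schema.gen: a read changed (parser.gen 12->10) — executes, giving 8.
  model.gen: a read changed (parser.gen 12->10; schema.gen 6->8) — executes, giving 8.
  south.gen: a read changed (model.gen 6->8) — executes, giving -8.
  router.gen: a read changed (south.gen -6->-8; tokens.gen 12->10) — executes, giving -8.
  meta.gen: a read changed (router.gen -6->-8) — executes, giving -8.
  pack.gen: a read changed (router.gen -6->-8; meta.gen -6->-8) — executes, giving -8.
  lexer.gen: a read changed (router.gen -6->-8; pack.gen -6->-8) — executes, giving -8.
  kernel.gen: a read changed (lexer.gen -6->-8; tokens.gen 12->10) — executes, giving -18 — identical to its old value.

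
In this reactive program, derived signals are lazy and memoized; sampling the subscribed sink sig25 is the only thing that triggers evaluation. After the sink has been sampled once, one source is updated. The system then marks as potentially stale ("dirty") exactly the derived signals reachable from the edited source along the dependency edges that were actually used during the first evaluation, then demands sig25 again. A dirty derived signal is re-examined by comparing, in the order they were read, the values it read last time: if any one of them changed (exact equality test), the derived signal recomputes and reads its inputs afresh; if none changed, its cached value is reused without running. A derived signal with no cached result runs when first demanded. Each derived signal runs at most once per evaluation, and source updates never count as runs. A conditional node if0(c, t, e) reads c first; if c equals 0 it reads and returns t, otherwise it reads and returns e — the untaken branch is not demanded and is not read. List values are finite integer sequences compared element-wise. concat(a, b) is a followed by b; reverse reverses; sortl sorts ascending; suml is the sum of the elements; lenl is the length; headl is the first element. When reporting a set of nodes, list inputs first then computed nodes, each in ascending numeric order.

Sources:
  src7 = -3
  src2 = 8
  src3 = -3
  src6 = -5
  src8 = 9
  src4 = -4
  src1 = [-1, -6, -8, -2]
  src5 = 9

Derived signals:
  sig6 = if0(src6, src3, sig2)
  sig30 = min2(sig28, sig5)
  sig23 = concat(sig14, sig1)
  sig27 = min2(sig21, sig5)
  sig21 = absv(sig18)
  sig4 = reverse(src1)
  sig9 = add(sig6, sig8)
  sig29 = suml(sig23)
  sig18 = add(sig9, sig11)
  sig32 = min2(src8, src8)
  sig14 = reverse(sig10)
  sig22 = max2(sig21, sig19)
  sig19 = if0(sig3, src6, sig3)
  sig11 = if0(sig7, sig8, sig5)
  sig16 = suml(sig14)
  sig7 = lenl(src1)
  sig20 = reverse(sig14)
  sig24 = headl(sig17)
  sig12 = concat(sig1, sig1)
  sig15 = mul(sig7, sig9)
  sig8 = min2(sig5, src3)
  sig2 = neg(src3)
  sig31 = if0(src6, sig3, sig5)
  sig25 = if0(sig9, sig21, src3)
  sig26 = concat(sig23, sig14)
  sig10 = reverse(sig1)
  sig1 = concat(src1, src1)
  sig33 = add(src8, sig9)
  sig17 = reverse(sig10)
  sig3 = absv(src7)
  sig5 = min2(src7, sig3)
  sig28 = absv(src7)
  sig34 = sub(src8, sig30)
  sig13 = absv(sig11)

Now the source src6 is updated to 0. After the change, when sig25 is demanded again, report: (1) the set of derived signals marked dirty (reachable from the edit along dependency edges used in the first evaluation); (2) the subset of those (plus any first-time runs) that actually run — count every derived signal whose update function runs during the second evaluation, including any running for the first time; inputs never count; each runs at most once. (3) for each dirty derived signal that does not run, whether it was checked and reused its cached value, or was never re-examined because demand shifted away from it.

First demand of the output computes:
  sig2 = neg(-3) = 3
  sig3 = absv(-3) = 3
  sig5 = min2(-3, 3) = -3
  sig6 = if0(src6=-5 -> else branch sig2) = 3
  sig7 = lenl([-1, -6, -8, -2]) = 4
  sig8 = min2(-3, -3) = -3
  sig9 = add(3, -3) = 0
  sig11 = if0(sig7=4 -> else branch sig5) = -3
  sig18 = add(0, -3) = -3
  sig21 = absv(-3) = 3
  sig25 = if0(sig9=0 -> then branch sig21) = 3

After the edit, cleaning proceeds:
  sig6: a read changed (src6 -5->0) — executes, giving -3.
  sig9: a read changed (sig6 3->-3) — executes, giving -6.
  sig18: stays stale; no demand reaches it after the flip.
  sig21: stays stale; no demand reaches it after the flip.
  sig25: a read changed (sig9 0->-6) — executes, giving -3.

Note the branch switch — demand abandons sig18, sig21, which are never re-examined.

The edit dirties: sig6, sig9, sig18, sig21, sig25.
3 derived signals run: sig6, sig9, sig25.
Unvisited dirty nodes (no longer demanded): sig18, sig21.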